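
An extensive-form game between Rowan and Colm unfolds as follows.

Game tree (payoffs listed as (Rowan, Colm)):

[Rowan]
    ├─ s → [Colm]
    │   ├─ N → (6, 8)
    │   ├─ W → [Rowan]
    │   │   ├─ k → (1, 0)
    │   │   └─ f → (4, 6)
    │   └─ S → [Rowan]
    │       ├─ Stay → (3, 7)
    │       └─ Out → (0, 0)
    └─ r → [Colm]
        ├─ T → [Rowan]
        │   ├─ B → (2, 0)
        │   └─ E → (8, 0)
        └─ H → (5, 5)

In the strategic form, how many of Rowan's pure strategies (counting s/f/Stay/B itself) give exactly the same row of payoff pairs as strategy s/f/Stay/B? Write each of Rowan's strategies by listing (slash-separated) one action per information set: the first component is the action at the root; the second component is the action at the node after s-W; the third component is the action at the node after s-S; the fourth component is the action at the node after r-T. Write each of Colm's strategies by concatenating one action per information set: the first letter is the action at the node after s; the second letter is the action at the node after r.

Row for s/f/Stay/B (columns NT, NH, WT, WH, ST, SH): (6,8) (6,8) (4,6) (4,6) (3,7) (3,7).
Under s/f/Stay/B, Rowan's choice at the node after r-T can never be reached regardless of what Colm does, so varying those choices leaves every outcome unchanged.
Holding the reachable choices fixed and varying the unreachable one freely already gives 2 equivalent strategies.
No other strategy reproduces this row, so those 2 are the full class: s/f/Stay/B, s/f/Stay/E.

2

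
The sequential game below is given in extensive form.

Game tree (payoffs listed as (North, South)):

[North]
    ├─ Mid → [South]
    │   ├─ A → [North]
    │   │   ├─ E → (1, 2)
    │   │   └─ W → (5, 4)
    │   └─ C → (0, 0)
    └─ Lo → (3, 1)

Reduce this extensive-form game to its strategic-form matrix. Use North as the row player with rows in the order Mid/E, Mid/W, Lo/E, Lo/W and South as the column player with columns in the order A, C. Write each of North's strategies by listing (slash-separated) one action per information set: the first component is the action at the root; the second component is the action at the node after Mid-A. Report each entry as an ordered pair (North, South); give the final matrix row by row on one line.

             A        C
Mid/E    (1,2)    (0,0)
Mid/W    (5,4)    (0,0)
 Lo/E    (3,1)    (3,1)
 Lo/W    (3,1)    (3,1)

Mid/E: (1,2) (0,0) | Mid/W: (5,4) (0,0) | Lo/E: (3,1) (3,1) | Lo/W: (3,1) (3,1)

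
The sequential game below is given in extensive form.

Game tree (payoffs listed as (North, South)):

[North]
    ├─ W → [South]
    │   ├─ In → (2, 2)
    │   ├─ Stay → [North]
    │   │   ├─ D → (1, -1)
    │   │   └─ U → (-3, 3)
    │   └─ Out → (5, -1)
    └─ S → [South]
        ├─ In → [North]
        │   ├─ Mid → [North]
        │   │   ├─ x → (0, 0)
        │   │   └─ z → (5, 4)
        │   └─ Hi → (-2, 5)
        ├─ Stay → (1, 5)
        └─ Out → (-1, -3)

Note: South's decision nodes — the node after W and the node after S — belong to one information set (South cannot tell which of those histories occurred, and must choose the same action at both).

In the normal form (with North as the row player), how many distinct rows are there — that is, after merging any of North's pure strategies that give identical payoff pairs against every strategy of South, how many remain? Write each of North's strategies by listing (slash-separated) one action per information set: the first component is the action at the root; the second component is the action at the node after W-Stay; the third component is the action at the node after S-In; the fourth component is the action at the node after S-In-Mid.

5

North has 16 pure strategies: W/D/Mid/x, W/D/Mid/z, W/D/Hi/x, W/D/Hi/z, W/U/Mid/x, W/U/Mid/z, W/U/Hi/x, W/U/Hi/z, S/D/Mid/x, S/D/Mid/z, S/D/Hi/x, S/D/Hi/z, S/U/Mid/x, S/U/Mid/z, S/U/Hi/x, S/U/Hi/z. Columns: In, Stay, Out.
{W/D/Mid/x, W/D/Mid/z, W/D/Hi/x, W/D/Hi/z} → row (2,2) (1,-1) (5,-1)
{W/U/Mid/x, W/U/Mid/z, W/U/Hi/x, W/U/Hi/z} → row (2,2) (-3,3) (5,-1)
{S/D/Mid/x, S/U/Mid/x} → row (0,0) (1,5) (-1,-3)
{S/D/Mid/z, S/U/Mid/z} → row (5,4) (1,5) (-1,-3)
{S/D/Hi/x, S/D/Hi/z, S/U/Hi/x, S/U/Hi/z} → row (-2,5) (1,5) (-1,-3)
That's 5 distinct rows out of 16 strategies.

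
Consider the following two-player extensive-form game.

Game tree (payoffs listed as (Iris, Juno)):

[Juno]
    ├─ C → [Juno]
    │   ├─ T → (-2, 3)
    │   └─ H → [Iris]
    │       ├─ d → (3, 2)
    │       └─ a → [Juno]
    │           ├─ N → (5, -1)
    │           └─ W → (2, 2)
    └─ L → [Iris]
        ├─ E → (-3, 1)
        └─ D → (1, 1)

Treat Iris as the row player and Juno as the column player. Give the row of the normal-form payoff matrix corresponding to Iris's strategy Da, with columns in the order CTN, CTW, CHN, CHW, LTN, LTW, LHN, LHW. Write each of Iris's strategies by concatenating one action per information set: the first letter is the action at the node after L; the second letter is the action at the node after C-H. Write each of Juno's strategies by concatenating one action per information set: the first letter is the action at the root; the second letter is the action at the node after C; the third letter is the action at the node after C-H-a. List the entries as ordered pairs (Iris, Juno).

(-2,3) (-2,3) (5,-1) (2,2) (1,1) (1,1) (1,1) (1,1)

vs CTN: Juno plays C → Juno plays T at [C] → (-2, 3)
vs CTW: Juno plays C → Juno plays T at [C] → (-2, 3)
vs CHN: Juno plays C → Juno plays H at [C] → Iris plays a at [C-H] → Juno plays N at [C-H-a] → (5, -1)
vs CHW: Juno plays C → Juno plays H at [C] → Iris plays a at [C-H] → Juno plays W at [C-H-a] → (2, 2)
vs LTN: Juno plays L → Iris plays D at [L] → (1, 1)
vs LTW: Juno plays L → Iris plays D at [L] → (1, 1)
vs LHN: Juno plays L → Iris plays D at [L] → (1, 1)
vs LHW: Juno plays L → Iris plays D at [L] → (1, 1)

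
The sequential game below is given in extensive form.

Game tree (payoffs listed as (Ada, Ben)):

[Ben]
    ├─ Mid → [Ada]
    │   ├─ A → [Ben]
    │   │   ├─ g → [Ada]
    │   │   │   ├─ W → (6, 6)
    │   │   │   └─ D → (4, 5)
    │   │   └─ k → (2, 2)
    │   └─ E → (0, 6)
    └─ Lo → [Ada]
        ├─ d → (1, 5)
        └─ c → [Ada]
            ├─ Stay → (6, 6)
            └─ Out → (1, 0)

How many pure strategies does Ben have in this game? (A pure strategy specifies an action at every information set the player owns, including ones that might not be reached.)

Ben owns the root with actions {Mid, Lo} — two choices.
Ben owns the node after Mid-A with actions {g, k} — two choices.
A pure strategy fixes one action at each information set independently, so the count is the product 2 × 2 = 4.
(For reference, Ada has 16 pure strategies, giving a 4×16 normal-form matrix.)

4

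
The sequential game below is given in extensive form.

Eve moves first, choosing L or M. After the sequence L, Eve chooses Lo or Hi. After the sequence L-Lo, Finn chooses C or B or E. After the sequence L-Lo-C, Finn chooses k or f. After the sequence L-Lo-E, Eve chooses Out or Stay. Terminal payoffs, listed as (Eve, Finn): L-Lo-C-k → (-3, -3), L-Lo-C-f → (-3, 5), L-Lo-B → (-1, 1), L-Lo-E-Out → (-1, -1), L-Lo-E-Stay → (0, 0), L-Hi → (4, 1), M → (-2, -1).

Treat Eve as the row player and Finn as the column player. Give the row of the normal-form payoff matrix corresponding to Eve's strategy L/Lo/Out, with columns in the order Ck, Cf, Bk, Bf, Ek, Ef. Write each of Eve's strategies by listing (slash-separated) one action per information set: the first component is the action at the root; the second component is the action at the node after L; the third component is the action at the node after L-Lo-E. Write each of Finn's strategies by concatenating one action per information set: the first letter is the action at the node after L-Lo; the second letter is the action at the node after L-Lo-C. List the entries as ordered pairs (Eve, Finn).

vs Ck: Eve plays L → Eve plays Lo at [L] → Finn plays C at [L-Lo] → Finn plays k at [L-Lo-C] → (-3, -3)
vs Cf: Eve plays L → Eve plays Lo at [L] → Finn plays C at [L-Lo] → Finn plays f at [L-Lo-C] → (-3, 5)
vs Bk: Eve plays L → Eve plays Lo at [L] → Finn plays B at [L-Lo] → (-1, 1)
vs Bf: Eve plays L → Eve plays Lo at [L] → Finn plays B at [L-Lo] → (-1, 1)
vs Ek: Eve plays L → Eve plays Lo at [L] → Finn plays E at [L-Lo] → Eve plays Out at [L-Lo-E] → (-1, -1)
vs Ef: Eve plays L → Eve plays Lo at [L] → Finn plays E at [L-Lo] → Eve plays Out at [L-Lo-E] → (-1, -1)

(-3,-3) (-3,5) (-1,1) (-1,1) (-1,-1) (-1,-1)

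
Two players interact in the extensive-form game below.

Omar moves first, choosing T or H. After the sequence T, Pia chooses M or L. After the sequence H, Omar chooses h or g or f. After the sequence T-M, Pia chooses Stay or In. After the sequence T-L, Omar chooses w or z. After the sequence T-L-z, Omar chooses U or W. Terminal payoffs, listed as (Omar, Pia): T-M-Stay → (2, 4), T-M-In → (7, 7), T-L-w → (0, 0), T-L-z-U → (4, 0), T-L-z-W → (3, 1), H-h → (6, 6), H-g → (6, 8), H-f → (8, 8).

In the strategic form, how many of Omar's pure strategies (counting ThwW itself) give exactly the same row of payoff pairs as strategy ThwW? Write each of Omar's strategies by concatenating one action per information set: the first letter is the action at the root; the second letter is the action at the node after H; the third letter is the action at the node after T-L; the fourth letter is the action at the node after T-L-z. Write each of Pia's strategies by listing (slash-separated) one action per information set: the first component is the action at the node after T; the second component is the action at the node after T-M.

6

Row for ThwW (columns M/Stay, M/In, L/Stay, L/In): (2,4) (7,7) (0,0) (0,0).
Under ThwW, Omar's choice at the node after H and at the node after T-L-z can never be reached regardless of what Pia does, so varying those choices leaves every outcome unchanged.
Holding the reachable choices fixed and varying the unreachable ones freely already gives 3 × 2 = 6 equivalent strategies.
No other strategy reproduces this row, so those 6 are the full class: ThwU, ThwW, TgwU, TgwW, TfwU, TfwW.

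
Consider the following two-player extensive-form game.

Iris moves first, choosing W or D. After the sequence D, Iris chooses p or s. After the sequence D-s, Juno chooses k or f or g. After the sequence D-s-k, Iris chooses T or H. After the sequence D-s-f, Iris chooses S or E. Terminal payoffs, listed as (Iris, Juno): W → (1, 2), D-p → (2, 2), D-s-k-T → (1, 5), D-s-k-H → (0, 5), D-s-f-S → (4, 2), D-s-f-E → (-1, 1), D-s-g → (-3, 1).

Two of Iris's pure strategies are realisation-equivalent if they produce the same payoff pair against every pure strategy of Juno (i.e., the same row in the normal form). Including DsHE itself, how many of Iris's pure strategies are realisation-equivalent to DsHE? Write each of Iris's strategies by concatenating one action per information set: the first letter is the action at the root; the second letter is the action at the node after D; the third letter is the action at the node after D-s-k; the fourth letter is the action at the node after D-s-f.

1

Row for DsHE (columns k, f, g): (0,5) (-1,1) (-3,1).
Every one of Iris's information sets is on the play path for some reply by Juno when Iris follows DsHE.
Changing the action at any of them therefore changes at least one column, so only DsHE itself gives this row.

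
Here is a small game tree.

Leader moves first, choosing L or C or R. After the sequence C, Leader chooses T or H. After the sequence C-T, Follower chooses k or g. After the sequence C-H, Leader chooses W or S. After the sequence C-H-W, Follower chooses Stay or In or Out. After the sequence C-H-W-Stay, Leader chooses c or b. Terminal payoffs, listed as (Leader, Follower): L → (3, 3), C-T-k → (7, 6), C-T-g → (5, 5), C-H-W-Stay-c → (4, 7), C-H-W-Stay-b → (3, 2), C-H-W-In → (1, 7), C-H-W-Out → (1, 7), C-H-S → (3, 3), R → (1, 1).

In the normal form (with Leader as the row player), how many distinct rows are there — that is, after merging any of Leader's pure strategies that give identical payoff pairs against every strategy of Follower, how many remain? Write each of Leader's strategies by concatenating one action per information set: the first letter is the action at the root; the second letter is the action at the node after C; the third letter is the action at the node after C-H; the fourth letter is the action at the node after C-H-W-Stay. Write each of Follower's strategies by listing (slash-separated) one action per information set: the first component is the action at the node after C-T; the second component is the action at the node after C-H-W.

5

Leader has 24 pure strategies: LTWc, LTWb, LTSc, LTSb, LHWc, LHWb, LHSc, LHSb, CTWc, CTWb, CTSc, CTSb, CHWc, CHWb, CHSc, CHSb, RTWc, RTWb, RTSc, RTSb, RHWc, RHWb, RHSc, RHSb. Columns: k/Stay, k/In, k/Out, g/Stay, g/In, g/Out.
{LTWc, LTWb, LTSc, LTSb, LHWc, LHWb, LHSc, LHSb, CHSc, CHSb} → row (3,3) (3,3) (3,3) (3,3) (3,3) (3,3)
{CTWc, CTWb, CTSc, CTSb} → row (7,6) (7,6) (7,6) (5,5) (5,5) (5,5)
{CHWc} → row (4,7) (1,7) (1,7) (4,7) (1,7) (1,7)
{CHWb} → row (3,2) (1,7) (1,7) (3,2) (1,7) (1,7)
{RTWc, RTWb, RTSc, RTSb, RHWc, RHWb, RHSc, RHSb} → row (1,1) (1,1) (1,1) (1,1) (1,1) (1,1)
That's 5 distinct rows out of 24 strategies.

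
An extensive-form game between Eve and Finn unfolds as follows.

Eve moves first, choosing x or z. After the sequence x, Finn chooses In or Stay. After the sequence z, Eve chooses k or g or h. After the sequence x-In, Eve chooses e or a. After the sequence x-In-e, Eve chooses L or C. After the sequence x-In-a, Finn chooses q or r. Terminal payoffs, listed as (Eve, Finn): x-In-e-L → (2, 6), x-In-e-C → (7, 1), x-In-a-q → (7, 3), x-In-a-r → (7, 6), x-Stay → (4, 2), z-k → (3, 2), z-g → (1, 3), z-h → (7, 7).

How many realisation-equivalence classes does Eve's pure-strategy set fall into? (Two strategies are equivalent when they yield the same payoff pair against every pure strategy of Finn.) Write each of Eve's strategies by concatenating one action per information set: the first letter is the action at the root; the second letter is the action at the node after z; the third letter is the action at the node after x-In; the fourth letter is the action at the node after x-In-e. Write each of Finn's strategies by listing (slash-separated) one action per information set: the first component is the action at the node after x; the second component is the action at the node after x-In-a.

Eve has 24 pure strategies: xkeL, xkeC, xkaL, xkaC, xgeL, xgeC, xgaL, xgaC, xheL, xheC, xhaL, xhaC, zkeL, zkeC, zkaL, zkaC, zgeL, zgeC, zgaL, zgaC, zheL, zheC, zhaL, zhaC. Columns: In/q, In/r, Stay/q, Stay/r.
{xkeL, xgeL, xheL} → row (2,6) (2,6) (4,2) (4,2)
{xkeC, xgeC, xheC} → row (7,1) (7,1) (4,2) (4,2)
{xkaL, xkaC, xgaL, xgaC, xhaL, xhaC} → row (7,3) (7,6) (4,2) (4,2)
{zkeL, zkeC, zkaL, zkaC} → row (3,2) (3,2) (3,2) (3,2)
{zgeL, zgeC, zgaL, zgaC} → row (1,3) (1,3) (1,3) (1,3)
{zheL, zheC, zhaL, zhaC} → row (7,7) (7,7) (7,7) (7,7)
That's 6 distinct rows out of 24 strategies.

6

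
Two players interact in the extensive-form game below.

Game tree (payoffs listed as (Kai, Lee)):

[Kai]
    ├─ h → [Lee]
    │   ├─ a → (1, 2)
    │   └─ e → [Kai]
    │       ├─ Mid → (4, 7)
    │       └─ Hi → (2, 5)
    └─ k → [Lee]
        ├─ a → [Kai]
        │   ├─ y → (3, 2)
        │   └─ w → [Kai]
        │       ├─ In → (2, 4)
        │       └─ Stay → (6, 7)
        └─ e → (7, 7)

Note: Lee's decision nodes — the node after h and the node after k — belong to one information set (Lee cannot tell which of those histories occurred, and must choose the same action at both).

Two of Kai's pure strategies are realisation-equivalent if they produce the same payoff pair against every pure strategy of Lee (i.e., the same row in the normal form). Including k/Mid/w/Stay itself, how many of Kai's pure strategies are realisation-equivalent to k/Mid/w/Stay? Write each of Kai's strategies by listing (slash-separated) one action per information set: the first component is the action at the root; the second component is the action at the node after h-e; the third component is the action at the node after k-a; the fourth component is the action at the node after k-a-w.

Row for k/Mid/w/Stay (columns a, e): (6,7) (7,7).
Under k/Mid/w/Stay, Kai's choice at the node after h-e can never be reached regardless of what Lee does, so varying those choices leaves every outcome unchanged.
Holding the reachable choices fixed and varying the unreachable one freely already gives 2 equivalent strategies.
No other strategy reproduces this row, so those 2 are the full class: k/Mid/w/Stay, k/Hi/w/Stay.

2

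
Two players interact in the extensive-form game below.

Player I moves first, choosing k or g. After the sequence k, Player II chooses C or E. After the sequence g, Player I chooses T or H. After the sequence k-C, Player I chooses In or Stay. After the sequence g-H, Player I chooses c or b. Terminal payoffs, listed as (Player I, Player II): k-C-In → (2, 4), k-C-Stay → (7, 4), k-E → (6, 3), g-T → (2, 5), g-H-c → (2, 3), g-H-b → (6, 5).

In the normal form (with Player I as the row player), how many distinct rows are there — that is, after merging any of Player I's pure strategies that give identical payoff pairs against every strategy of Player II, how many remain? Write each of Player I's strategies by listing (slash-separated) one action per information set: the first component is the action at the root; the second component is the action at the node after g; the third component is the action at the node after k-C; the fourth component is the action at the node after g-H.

5

Player I has 16 pure strategies: k/T/In/c, k/T/In/b, k/T/Stay/c, k/T/Stay/b, k/H/In/c, k/H/In/b, k/H/Stay/c, k/H/Stay/b, g/T/In/c, g/T/In/b, g/T/Stay/c, g/T/Stay/b, g/H/In/c, g/H/In/b, g/H/Stay/c, g/H/Stay/b. Columns: C, E.
{k/T/In/c, k/T/In/b, k/H/In/c, k/H/In/b} → row (2,4) (6,3)
{k/T/Stay/c, k/T/Stay/b, k/H/Stay/c, k/H/Stay/b} → row (7,4) (6,3)
{g/T/In/c, g/T/In/b, g/T/Stay/c, g/T/Stay/b} → row (2,5) (2,5)
{g/H/In/c, g/H/Stay/c} → row (2,3) (2,3)
{g/H/In/b, g/H/Stay/b} → row (6,5) (6,5)
That's 5 distinct rows out of 16 strategies.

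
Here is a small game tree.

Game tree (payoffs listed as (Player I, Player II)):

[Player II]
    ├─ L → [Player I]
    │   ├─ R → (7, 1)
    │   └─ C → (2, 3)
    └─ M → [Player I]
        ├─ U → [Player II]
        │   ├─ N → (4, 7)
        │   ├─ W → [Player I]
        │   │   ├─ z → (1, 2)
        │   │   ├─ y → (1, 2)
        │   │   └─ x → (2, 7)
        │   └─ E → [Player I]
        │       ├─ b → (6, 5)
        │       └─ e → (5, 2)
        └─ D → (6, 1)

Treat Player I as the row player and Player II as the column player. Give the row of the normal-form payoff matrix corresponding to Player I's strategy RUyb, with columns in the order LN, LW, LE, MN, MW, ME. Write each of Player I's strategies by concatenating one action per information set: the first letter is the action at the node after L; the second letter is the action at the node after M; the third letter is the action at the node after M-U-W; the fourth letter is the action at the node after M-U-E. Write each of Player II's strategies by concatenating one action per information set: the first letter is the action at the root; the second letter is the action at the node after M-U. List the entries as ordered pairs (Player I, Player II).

(7,1) (7,1) (7,1) (4,7) (1,2) (6,5)

vs LN: Player II plays L → Player I plays R at [L] → (7, 1)
vs LW: Player II plays L → Player I plays R at [L] → (7, 1)
vs LE: Player II plays L → Player I plays R at [L] → (7, 1)
vs MN: Player II plays M → Player I plays U at [M] → Player II plays N at [M-U] → (4, 7)
vs MW: Player II plays M → Player I plays U at [M] → Player II plays W at [M-U] → Player I plays y at [M-U-W] → (1, 2)
vs ME: Player II plays M → Player I plays U at [M] → Player II plays E at [M-U] → Player I plays b at [M-U-E] → (6, 5)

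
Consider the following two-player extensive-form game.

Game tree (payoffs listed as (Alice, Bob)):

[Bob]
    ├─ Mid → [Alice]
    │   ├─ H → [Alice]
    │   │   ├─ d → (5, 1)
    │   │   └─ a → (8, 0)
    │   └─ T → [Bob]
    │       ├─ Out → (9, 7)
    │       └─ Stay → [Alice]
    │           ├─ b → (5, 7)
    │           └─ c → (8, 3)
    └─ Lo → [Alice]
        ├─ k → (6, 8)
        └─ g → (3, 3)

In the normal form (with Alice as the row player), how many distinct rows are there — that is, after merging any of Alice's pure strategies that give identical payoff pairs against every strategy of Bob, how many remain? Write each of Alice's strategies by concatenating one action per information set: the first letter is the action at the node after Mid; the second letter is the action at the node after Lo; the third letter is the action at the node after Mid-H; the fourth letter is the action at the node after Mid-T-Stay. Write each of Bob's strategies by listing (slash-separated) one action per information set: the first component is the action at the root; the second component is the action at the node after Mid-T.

Alice has 16 pure strategies: Hkdb, Hkdc, Hkab, Hkac, Hgdb, Hgdc, Hgab, Hgac, Tkdb, Tkdc, Tkab, Tkac, Tgdb, Tgdc, Tgab, Tgac. Columns: Mid/Out, Mid/Stay, Lo/Out, Lo/Stay.
{Hkdb, Hkdc} → row (5,1) (5,1) (6,8) (6,8)
{Hkab, Hkac} → row (8,0) (8,0) (6,8) (6,8)
{Hgdb, Hgdc} → row (5,1) (5,1) (3,3) (3,3)
{Hgab, Hgac} → row (8,0) (8,0) (3,3) (3,3)
{Tkdb, Tkab} → row (9,7) (5,7) (6,8) (6,8)
{Tkdc, Tkac} → row (9,7) (8,3) (6,8) (6,8)
{Tgdb, Tgab} → row (9,7) (5,7) (3,3) (3,3)
{Tgdc, Tgac} → row (9,7) (8,3) (3,3) (3,3)
That's 8 distinct rows out of 16 strategies.

8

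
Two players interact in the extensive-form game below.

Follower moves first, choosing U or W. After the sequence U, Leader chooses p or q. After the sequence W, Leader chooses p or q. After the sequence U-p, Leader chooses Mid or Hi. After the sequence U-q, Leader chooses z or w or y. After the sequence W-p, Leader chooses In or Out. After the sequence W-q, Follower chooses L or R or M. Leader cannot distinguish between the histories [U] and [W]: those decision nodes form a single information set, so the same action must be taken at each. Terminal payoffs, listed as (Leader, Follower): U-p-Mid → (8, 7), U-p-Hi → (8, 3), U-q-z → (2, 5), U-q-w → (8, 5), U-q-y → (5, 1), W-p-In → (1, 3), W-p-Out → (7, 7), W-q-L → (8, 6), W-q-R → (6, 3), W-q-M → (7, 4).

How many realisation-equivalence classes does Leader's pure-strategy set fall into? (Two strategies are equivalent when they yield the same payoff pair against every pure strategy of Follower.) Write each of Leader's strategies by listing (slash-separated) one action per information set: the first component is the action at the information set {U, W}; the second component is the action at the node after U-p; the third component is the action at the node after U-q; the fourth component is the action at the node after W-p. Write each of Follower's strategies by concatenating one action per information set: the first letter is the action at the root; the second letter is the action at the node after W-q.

Leader has 24 pure strategies: p/Mid/z/In, p/Mid/z/Out, p/Mid/w/In, p/Mid/w/Out, p/Mid/y/In, p/Mid/y/Out, p/Hi/z/In, p/Hi/z/Out, p/Hi/w/In, p/Hi/w/Out, p/Hi/y/In, p/Hi/y/Out, q/Mid/z/In, q/Mid/z/Out, q/Mid/w/In, q/Mid/w/Out, q/Mid/y/In, q/Mid/y/Out, q/Hi/z/In, q/Hi/z/Out, q/Hi/w/In, q/Hi/w/Out, q/Hi/y/In, q/Hi/y/Out. Columns: UL, UR, UM, WL, WR, WM.
{p/Mid/z/In, p/Mid/w/In, p/Mid/y/In} → row (8,7) (8,7) (8,7) (1,3) (1,3) (1,3)
{p/Mid/z/Out, p/Mid/w/Out, p/Mid/y/Out} → row (8,7) (8,7) (8,7) (7,7) (7,7) (7,7)
{p/Hi/z/In, p/Hi/w/In, p/Hi/y/In} → row (8,3) (8,3) (8,3) (1,3) (1,3) (1,3)
{p/Hi/z/Out, p/Hi/w/Out, p/Hi/y/Out} → row (8,3) (8,3) (8,3) (7,7) (7,7) (7,7)
{q/Mid/z/In, q/Mid/z/Out, q/Hi/z/In, q/Hi/z/Out} → row (2,5) (2,5) (2,5) (8,6) (6,3) (7,4)
{q/Mid/w/In, q/Mid/w/Out, q/Hi/w/In, q/Hi/w/Out} → row (8,5) (8,5) (8,5) (8,6) (6,3) (7,4)
{q/Mid/y/In, q/Mid/y/Out, q/Hi/y/In, q/Hi/y/Out} → row (5,1) (5,1) (5,1) (8,6) (6,3) (7,4)
That's 7 distinct rows out of 24 strategies.

7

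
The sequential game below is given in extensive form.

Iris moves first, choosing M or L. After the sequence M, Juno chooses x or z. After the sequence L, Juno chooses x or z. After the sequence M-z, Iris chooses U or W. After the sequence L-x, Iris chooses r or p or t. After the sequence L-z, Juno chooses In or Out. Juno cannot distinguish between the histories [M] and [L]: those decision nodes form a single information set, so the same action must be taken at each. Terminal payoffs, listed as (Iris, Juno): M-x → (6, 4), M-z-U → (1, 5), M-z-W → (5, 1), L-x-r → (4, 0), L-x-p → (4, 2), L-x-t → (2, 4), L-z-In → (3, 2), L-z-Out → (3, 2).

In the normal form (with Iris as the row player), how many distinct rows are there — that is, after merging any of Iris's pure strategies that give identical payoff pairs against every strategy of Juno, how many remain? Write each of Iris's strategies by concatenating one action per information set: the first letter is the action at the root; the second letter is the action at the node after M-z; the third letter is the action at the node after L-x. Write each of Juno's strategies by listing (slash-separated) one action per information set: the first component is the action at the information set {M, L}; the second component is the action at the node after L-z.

Iris has 12 pure strategies: MUr, MUp, MUt, MWr, MWp, MWt, LUr, LUp, LUt, LWr, LWp, LWt. Columns: x/In, x/Out, z/In, z/Out.
{MUr, MUp, MUt} → row (6,4) (6,4) (1,5) (1,5)
{MWr, MWp, MWt} → row (6,4) (6,4) (5,1) (5,1)
{LUr, LWr} → row (4,0) (4,0) (3,2) (3,2)
{LUp, LWp} → row (4,2) (4,2) (3,2) (3,2)
{LUt, LWt} → row (2,4) (2,4) (3,2) (3,2)
That's 5 distinct rows out of 12 strategies.

5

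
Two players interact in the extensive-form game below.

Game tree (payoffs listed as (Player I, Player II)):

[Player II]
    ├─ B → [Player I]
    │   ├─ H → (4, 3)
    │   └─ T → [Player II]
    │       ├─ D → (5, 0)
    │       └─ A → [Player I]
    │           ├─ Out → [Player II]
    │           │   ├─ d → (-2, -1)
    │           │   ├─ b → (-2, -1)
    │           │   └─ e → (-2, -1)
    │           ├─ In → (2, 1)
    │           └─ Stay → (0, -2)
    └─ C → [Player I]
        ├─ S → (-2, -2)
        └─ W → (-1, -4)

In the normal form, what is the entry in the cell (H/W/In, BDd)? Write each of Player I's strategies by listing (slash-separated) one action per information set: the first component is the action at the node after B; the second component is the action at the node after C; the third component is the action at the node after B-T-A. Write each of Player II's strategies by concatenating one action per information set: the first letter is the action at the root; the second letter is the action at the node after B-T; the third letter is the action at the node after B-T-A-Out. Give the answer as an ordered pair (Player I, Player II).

Trace the play path from the root:
  Player II plays B
  Player I plays H at [B]
→ terminal payoff (4, 3).
(Player I's choice at the node after C is never reached on this path, so it doesn't affect the outcome.)

(4, 3)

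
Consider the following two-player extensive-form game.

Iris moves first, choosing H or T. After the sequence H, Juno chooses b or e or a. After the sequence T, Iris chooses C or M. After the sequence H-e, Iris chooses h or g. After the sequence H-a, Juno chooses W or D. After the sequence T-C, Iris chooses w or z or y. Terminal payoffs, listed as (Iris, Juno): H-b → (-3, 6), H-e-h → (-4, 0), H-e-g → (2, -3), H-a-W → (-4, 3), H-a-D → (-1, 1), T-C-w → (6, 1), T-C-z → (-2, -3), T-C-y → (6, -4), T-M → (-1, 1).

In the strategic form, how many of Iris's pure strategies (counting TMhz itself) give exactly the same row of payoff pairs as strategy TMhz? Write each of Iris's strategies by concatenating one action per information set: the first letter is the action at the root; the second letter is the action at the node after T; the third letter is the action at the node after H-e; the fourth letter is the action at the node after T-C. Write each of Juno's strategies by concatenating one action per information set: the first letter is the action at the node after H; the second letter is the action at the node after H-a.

6

Row for TMhz (columns bW, bD, eW, eD, aW, aD): (-1,1) (-1,1) (-1,1) (-1,1) (-1,1) (-1,1).
Under TMhz, Iris's choice at the node after H-e and at the node after T-C can never be reached regardless of what Juno does, so varying those choices leaves every outcome unchanged.
Holding the reachable choices fixed and varying the unreachable ones freely already gives 2 × 3 = 6 equivalent strategies.
No other strategy reproduces this row, so those 6 are the full class: TMhw, TMhz, TMhy, TMgw, TMgz, TMgy.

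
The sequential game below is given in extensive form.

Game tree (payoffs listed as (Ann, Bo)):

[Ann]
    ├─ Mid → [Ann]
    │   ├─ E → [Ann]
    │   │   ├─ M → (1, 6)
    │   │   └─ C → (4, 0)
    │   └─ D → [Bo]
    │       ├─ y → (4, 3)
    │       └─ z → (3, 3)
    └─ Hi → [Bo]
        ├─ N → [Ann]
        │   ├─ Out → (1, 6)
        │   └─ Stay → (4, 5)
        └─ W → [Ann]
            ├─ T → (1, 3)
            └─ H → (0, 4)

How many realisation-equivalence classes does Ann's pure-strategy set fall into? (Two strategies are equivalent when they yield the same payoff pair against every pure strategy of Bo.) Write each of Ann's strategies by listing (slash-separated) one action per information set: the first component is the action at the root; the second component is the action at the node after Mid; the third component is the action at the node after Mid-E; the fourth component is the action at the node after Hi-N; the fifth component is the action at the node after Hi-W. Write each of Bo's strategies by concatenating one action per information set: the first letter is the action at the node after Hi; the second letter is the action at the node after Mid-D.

Ann has 32 pure strategies: Mid/E/M/Out/T, Mid/E/M/Out/H, Mid/E/M/Stay/T, Mid/E/M/Stay/H, Mid/E/C/Out/T, Mid/E/C/Out/H, Mid/E/C/Stay/T, Mid/E/C/Stay/H, Mid/D/M/Out/T, Mid/D/M/Out/H, Mid/D/M/Stay/T, Mid/D/M/Stay/H, Mid/D/C/Out/T, Mid/D/C/Out/H, Mid/D/C/Stay/T, Mid/D/C/Stay/H, Hi/E/M/Out/T, Hi/E/M/Out/H, Hi/E/M/Stay/T, Hi/E/M/Stay/H, Hi/E/C/Out/T, Hi/E/C/Out/H, Hi/E/C/Stay/T, Hi/E/C/Stay/H, Hi/D/M/Out/T, Hi/D/M/Out/H, Hi/D/M/Stay/T, Hi/D/M/Stay/H, Hi/D/C/Out/T, Hi/D/C/Out/H, Hi/D/C/Stay/T, Hi/D/C/Stay/H. Columns: Ny, Nz, Wy, Wz.
{Mid/E/M/Out/T, Mid/E/M/Out/H, Mid/E/M/Stay/T, Mid/E/M/Stay/H} → row (1,6) (1,6) (1,6) (1,6)
{Mid/E/C/Out/T, Mid/E/C/Out/H, Mid/E/C/Stay/T, Mid/E/C/Stay/H} → row (4,0) (4,0) (4,0) (4,0)
{Mid/D/M/Out/T, Mid/D/M/Out/H, Mid/D/M/Stay/T, Mid/D/M/Stay/H, Mid/D/C/Out/T, Mid/D/C/Out/H, Mid/D/C/Stay/T, Mid/D/C/Stay/H} → row (4,3) (3,3) (4,3) (3,3)
{Hi/E/M/Out/T, Hi/E/C/Out/T, Hi/D/M/Out/T, Hi/D/C/Out/T} → row (1,6) (1,6) (1,3) (1,3)
{Hi/E/M/Out/H, Hi/E/C/Out/H, Hi/D/M/Out/H, Hi/D/C/Out/H} → row (1,6) (1,6) (0,4) (0,4)
{Hi/E/M/Stay/T, Hi/E/C/Stay/T, Hi/D/M/Stay/T, Hi/D/C/Stay/T} → row (4,5) (4,5) (1,3) (1,3)
{Hi/E/M/Stay/H, Hi/E/C/Stay/H, Hi/D/M/Stay/H, Hi/D/C/Stay/H} → row (4,5) (4,5) (0,4) (0,4)
That's 7 distinct rows out of 32 strategies.

7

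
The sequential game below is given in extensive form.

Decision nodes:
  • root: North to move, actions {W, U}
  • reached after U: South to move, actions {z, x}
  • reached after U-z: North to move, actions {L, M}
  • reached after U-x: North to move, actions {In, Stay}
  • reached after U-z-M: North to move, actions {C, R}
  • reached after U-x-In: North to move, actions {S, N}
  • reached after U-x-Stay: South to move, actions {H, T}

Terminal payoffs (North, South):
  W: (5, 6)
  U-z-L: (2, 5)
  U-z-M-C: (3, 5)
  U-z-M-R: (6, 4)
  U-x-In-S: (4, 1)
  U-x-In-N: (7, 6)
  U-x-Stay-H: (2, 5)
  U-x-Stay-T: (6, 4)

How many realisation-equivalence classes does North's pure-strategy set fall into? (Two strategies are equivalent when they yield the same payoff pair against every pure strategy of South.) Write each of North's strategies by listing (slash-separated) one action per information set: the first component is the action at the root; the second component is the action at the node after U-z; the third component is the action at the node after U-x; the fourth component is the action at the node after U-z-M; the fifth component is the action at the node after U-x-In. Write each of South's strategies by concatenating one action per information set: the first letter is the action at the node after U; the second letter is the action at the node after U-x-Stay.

10

North has 32 pure strategies: W/L/In/C/S, W/L/In/C/N, W/L/In/R/S, W/L/In/R/N, W/L/Stay/C/S, W/L/Stay/C/N, W/L/Stay/R/S, W/L/Stay/R/N, W/M/In/C/S, W/M/In/C/N, W/M/In/R/S, W/M/In/R/N, W/M/Stay/C/S, W/M/Stay/C/N, W/M/Stay/R/S, W/M/Stay/R/N, U/L/In/C/S, U/L/In/C/N, U/L/In/R/S, U/L/In/R/N, U/L/Stay/C/S, U/L/Stay/C/N, U/L/Stay/R/S, U/L/Stay/R/N, U/M/In/C/S, U/M/In/C/N, U/M/In/R/S, U/M/In/R/N, U/M/Stay/C/S, U/M/Stay/C/N, U/M/Stay/R/S, U/M/Stay/R/N. Columns: zH, zT, xH, xT.
{W/L/In/C/S, W/L/In/C/N, W/L/In/R/S, W/L/In/R/N, W/L/Stay/C/S, W/L/Stay/C/N, W/L/Stay/R/S, W/L/Stay/R/N, W/M/In/C/S, W/M/In/C/N, W/M/In/R/S, W/M/In/R/N, W/M/Stay/C/S, W/M/Stay/C/N, W/M/Stay/R/S, W/M/Stay/R/N} → row (5,6) (5,6) (5,6) (5,6)
{U/L/In/C/S, U/L/In/R/S} → row (2,5) (2,5) (4,1) (4,1)
{U/L/In/C/N, U/L/In/R/N} → row (2,5) (2,5) (7,6) (7,6)
{U/L/Stay/C/S, U/L/Stay/C/N, U/L/Stay/R/S, U/L/Stay/R/N} → row (2,5) (2,5) (2,5) (6,4)
{U/M/In/C/S} → row (3,5) (3,5) (4,1) (4,1)
{U/M/In/C/N} → row (3,5) (3,5) (7,6) (7,6)
{U/M/In/R/S} → row (6,4) (6,4) (4,1) (4,1)
{U/M/In/R/N} → row (6,4) (6,4) (7,6) (7,6)
{U/M/Stay/C/S, U/M/Stay/C/N} → row (3,5) (3,5) (2,5) (6,4)
{U/M/Stay/R/S, U/M/Stay/R/N} → row (6,4) (6,4) (2,5) (6,4)
That's 10 distinct rows out of 32 strategies.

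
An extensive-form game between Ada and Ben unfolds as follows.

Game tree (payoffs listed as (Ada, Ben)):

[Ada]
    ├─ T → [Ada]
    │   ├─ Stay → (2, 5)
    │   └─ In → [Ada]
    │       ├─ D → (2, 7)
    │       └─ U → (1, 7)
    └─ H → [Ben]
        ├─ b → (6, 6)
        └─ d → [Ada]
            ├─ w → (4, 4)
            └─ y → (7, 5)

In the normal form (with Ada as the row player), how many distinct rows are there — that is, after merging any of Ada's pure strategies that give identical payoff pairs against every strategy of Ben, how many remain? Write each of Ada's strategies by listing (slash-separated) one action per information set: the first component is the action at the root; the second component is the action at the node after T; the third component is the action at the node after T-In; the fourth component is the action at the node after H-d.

5

Ada has 16 pure strategies: T/Stay/D/w, T/Stay/D/y, T/Stay/U/w, T/Stay/U/y, T/In/D/w, T/In/D/y, T/In/U/w, T/In/U/y, H/Stay/D/w, H/Stay/D/y, H/Stay/U/w, H/Stay/U/y, H/In/D/w, H/In/D/y, H/In/U/w, H/In/U/y. Columns: b, d.
{T/Stay/D/w, T/Stay/D/y, T/Stay/U/w, T/Stay/U/y} → row (2,5) (2,5)
{T/In/D/w, T/In/D/y} → row (2,7) (2,7)
{T/In/U/w, T/In/U/y} → row (1,7) (1,7)
{H/Stay/D/w, H/Stay/U/w, H/In/D/w, H/In/U/w} → row (6,6) (4,4)
{H/Stay/D/y, H/Stay/U/y, H/In/D/y, H/In/U/y} → row (6,6) (7,5)
That's 5 distinct rows out of 16 strategies.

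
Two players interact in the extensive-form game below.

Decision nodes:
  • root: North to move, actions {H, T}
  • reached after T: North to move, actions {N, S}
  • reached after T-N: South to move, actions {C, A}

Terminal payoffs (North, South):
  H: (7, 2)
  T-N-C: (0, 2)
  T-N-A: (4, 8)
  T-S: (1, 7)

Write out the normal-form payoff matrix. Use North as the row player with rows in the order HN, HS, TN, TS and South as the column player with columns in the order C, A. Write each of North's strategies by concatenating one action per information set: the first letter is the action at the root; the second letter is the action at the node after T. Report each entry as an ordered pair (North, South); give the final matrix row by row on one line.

            C        A
  HN    (7,2)    (7,2)
  HS    (7,2)    (7,2)
  TN    (0,2)    (4,8)
  TS    (1,7)    (1,7)

HN: (7,2) (7,2) | HS: (7,2) (7,2) | TN: (0,2) (4,8) | TS: (1,7) (1,7)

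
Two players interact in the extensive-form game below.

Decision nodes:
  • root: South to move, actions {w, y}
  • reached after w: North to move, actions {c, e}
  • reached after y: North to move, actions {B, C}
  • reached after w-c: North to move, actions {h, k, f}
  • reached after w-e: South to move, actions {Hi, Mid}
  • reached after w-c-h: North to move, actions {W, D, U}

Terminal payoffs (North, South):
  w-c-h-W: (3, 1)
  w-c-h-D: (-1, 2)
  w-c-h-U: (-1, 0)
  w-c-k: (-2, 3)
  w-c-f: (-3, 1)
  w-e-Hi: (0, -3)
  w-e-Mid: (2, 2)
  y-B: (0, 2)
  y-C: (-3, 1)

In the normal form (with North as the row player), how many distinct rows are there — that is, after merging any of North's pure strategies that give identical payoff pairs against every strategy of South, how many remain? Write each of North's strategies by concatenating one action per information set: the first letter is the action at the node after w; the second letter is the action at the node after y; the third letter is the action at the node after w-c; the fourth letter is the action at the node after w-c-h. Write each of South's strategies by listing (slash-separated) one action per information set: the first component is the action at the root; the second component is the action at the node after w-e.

North has 36 pure strategies: cBhW, cBhD, cBhU, cBkW, cBkD, cBkU, cBfW, cBfD, cBfU, cChW, cChD, cChU, cCkW, cCkD, cCkU, cCfW, cCfD, cCfU, eBhW, eBhD, eBhU, eBkW, eBkD, eBkU, eBfW, eBfD, eBfU, eChW, eChD, eChU, eCkW, eCkD, eCkU, eCfW, eCfD, eCfU. Columns: w/Hi, w/Mid, y/Hi, y/Mid.
{cBhW} → row (3,1) (3,1) (0,2) (0,2)
{cBhD} → row (-1,2) (-1,2) (0,2) (0,2)
{cBhU} → row (-1,0) (-1,0) (0,2) (0,2)
{cBkW, cBkD, cBkU} → row (-2,3) (-2,3) (0,2) (0,2)
{cBfW, cBfD, cBfU} → row (-3,1) (-3,1) (0,2) (0,2)
{cChW} → row (3,1) (3,1) (-3,1) (-3,1)
{cChD} → row (-1,2) (-1,2) (-3,1) (-3,1)
{cChU} → row (-1,0) (-1,0) (-3,1) (-3,1)
{cCkW, cCkD, cCkU} → row (-2,3) (-2,3) (-3,1) (-3,1)
{cCfW, cCfD, cCfU} → row (-3,1) (-3,1) (-3,1) (-3,1)
{eBhW, eBhD, eBhU, eBkW, eBkD, eBkU, eBfW, eBfD, eBfU} → row (0,-3) (2,2) (0,2) (0,2)
{eChW, eChD, eChU, eCkW, eCkD, eCkU, eCfW, eCfD, eCfU} → row (0,-3) (2,2) (-3,1) (-3,1)
That's 12 distinct rows out of 36 strategies.

12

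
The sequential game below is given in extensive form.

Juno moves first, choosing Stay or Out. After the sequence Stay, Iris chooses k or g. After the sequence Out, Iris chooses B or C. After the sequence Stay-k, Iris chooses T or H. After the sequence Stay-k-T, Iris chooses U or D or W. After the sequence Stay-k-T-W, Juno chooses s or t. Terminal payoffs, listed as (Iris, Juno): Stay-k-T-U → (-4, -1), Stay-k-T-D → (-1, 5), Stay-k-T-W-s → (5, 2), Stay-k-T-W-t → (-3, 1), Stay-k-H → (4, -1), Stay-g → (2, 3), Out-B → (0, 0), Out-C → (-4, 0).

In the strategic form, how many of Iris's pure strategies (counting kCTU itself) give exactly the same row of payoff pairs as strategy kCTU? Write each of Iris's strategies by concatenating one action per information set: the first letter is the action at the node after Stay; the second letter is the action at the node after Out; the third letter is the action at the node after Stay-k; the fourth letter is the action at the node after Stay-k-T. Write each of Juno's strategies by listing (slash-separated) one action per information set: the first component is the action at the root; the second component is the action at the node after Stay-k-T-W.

1

Row for kCTU (columns Stay/s, Stay/t, Out/s, Out/t): (-4,-1) (-4,-1) (-4,0) (-4,0).
Every one of Iris's information sets is on the play path for some reply by Juno when Iris follows kCTU.
Changing the action at any of them therefore changes at least one column, so only kCTU itself gives this row.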